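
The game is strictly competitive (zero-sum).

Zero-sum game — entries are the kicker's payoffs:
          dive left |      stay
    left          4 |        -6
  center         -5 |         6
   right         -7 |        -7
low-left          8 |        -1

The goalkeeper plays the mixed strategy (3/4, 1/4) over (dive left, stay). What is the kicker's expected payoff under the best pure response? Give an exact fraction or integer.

left: (4)·(3/4) + (-6)·(1/4) = 3/2.
center: (-5)·(3/4) + (6)·(1/4) = -9/4.
right: (-7)·(3/4) + (-7)·(1/4) = -7.
low-left: (8)·(3/4) + (-1)·(1/4) = 23/4.
The best pure response is low-left with expected payoff 23/4.

23/4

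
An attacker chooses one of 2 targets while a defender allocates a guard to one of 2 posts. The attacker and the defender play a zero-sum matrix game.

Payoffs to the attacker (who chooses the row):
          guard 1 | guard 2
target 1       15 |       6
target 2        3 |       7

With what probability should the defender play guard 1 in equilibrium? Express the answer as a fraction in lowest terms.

1/13

Row minima are 6 and 3, so the attacker's maximin is 6; column maxima are 15 and 7, so the defender's minimax is 7. These differ, so the equilibrium is in mixed strategies.
Let the defender play guard 1 with probability q. The attacker is indifferent when 15q + 6(1−q) = 3q + 7(1−q), giving q = 1/13.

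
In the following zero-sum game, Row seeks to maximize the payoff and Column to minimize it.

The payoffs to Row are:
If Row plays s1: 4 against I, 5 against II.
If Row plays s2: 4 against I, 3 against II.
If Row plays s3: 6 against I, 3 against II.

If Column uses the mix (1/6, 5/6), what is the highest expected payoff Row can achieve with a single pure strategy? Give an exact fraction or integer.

s1: (4)·(1/6) + (5)·(5/6) = 29/6.
s2: (4)·(1/6) + (3)·(5/6) = 19/6.
s3: (6)·(1/6) + (3)·(5/6) = 7/2.
The best pure response is s1 with expected payoff 29/6.

29/6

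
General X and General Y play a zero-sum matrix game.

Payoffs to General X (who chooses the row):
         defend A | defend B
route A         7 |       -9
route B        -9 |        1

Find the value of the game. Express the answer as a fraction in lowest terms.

Row minima are -9 and -9, so General X's maximin is -9; column maxima are 7 and 1, so General Y's minimax is 1. These differ, so the equilibrium is in mixed strategies.
Let General X play route A with probability p. General Y is indifferent when 7p − 9(1−p) = −9p + (1−p), giving p = 5/13.
Let General Y play defend A with probability q. General X is indifferent when 7q − 9(1−q) = −9q + (1−q), giving q = 5/13.
The value is 7·(5/13) + (-9)·(8/13) = -37/13.

-37/13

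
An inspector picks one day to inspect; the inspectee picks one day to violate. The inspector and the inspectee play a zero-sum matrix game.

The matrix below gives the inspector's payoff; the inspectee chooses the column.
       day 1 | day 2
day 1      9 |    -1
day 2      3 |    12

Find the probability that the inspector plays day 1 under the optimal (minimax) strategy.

9/19

Row minima are -1 and 3, so the inspector's maximin is 3; column maxima are 9 and 12, so the inspectee's minimax is 9. These differ, so the equilibrium is in mixed strategies.
Let the inspector play day 1 with probability p. The inspectee is indifferent when 9p + 3(1−p) = −p + 12(1−p), giving p = 9/19.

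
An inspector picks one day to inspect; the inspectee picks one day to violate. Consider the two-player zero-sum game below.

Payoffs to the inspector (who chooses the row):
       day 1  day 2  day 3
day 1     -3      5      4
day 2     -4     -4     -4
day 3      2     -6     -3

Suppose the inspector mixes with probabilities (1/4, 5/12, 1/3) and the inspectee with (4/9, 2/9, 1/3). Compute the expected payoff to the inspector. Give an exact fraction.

-101/54

Against (4/9, 2/9, 1/3), each row's expected payoff is day 1: 10/9; day 2: -4; day 3: -13/9.
Taking the (1/4, 5/12, 1/3)-weighted average: (1/4)·(10/9) + (5/12)·(-4) + (1/3)·(-13/9) = -101/54.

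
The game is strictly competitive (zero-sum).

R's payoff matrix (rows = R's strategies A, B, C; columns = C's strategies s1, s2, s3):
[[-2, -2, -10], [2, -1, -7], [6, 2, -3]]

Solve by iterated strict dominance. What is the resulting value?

-3

Column s2 is strictly dominated by s3 for C (-10<-2, -7<-1, -3<2); eliminate s2.
Column s1 is strictly dominated by s3 for C (-10<-2, -7<2, -3<6); eliminate s1.
Row B is strictly dominated by row C (-3>-7); eliminate B.
Row A is strictly dominated by row C (-3>-10); eliminate A.
Only (C, s3) remains, with payoff -3.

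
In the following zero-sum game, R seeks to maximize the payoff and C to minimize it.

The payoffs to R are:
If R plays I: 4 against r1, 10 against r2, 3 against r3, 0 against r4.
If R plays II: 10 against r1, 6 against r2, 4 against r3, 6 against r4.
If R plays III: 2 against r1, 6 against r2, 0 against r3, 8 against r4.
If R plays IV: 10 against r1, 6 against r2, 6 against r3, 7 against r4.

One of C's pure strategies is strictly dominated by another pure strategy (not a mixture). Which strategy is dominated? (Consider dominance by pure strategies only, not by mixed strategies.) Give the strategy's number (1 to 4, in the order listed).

C prefers columns that give R less. Compare r1 with r3: 3 < 4, 4 < 10, 0 < 2, 6 < 10.
So r3 strictly dominates r1 for C; r1 is strictly dominated.

1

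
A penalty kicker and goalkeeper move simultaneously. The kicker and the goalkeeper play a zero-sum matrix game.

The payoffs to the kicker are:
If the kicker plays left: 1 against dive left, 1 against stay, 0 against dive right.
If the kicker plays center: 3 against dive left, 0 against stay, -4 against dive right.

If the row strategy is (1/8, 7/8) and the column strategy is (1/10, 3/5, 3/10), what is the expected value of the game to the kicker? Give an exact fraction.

-7/10

Against (1/10, 3/5, 3/10), each row's expected payoff is left: 7/10; center: -9/10.
Taking the (1/8, 7/8)-weighted average: (1/8)·(7/10) + (7/8)·(-9/10) = -7/10.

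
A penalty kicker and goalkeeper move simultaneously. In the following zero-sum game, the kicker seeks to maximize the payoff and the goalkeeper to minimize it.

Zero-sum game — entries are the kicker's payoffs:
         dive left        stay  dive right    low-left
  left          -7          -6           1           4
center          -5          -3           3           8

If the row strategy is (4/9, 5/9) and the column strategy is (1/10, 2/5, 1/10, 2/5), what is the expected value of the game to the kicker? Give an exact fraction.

17/45

Against (1/10, 2/5, 1/10, 2/5), each row's expected payoff is left: -7/5; center: 9/5.
Taking the (4/9, 5/9)-weighted average: (4/9)·(-7/5) + (5/9)·(9/5) = 17/45.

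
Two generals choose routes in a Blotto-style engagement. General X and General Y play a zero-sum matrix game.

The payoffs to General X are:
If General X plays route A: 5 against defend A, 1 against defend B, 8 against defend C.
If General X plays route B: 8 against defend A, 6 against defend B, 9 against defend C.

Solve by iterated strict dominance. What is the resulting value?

6

Column defend C is strictly dominated by defend A for General Y (5<8, 8<9); eliminate defend C.
Row route A is strictly dominated by row route B (8>5, 6>1); eliminate route A.
Column defend A is strictly dominated by defend B for General Y (6<8); eliminate defend A.
Only (route B, defend B) remains, with payoff 6.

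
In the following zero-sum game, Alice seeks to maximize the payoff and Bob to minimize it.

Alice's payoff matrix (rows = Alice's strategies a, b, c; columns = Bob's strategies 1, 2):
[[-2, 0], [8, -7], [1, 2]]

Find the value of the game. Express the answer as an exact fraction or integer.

Row a is strictly dominated by row c, so Alice never plays it.
The remaining 2×2 game on (b, c) × (1, 2) has no saddle point. Let Alice play b with probability p; indifference gives 8p + (1−p) = −7p + 2(1−p), so p = 1/16.
Similarly Bob's optimal q on 1 is 9/16, and the value is 8·(9/16) + (-7)·(7/16) = 23/16.

23/16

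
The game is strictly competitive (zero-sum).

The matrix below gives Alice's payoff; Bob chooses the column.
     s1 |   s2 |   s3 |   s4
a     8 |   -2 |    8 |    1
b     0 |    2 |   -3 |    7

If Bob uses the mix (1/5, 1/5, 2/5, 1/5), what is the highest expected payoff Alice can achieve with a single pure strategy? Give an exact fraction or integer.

23/5

a: (8)·(1/5) + (-2)·(1/5) + (8)·(2/5) + (1)·(1/5) = 23/5.
b: (0)·(1/5) + (2)·(1/5) + (-3)·(2/5) + (7)·(1/5) = 3/5.
The best pure response is a with expected payoff 23/5.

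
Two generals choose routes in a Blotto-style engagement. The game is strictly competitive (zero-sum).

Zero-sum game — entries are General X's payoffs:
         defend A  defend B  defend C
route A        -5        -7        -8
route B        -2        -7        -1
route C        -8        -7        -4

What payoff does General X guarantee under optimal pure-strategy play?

-7

Row minima: -8, -7, -8 → General X's maximin is -7.
Column maxima: -2, -7, -1 → General Y's minimax is -7.
They coincide at (route B, defend B), so the value is -7.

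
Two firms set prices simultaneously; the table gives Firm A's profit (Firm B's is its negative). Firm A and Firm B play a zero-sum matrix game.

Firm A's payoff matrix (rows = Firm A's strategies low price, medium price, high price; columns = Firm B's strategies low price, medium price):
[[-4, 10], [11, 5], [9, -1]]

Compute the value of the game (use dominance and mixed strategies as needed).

13/2

Row high price is strictly dominated by row medium price, so Firm A never plays it.
The remaining 2×2 game on (low price, medium price) × (low price, medium price) has no saddle point. Let Firm A play low price with probability p; indifference gives −4p + 11(1−p) = 10p + 5(1−p), so p = 3/10.
Similarly Firm B's optimal q on low price is 1/4, and the value is -4·(1/4) + (10)·(3/4) = 13/2.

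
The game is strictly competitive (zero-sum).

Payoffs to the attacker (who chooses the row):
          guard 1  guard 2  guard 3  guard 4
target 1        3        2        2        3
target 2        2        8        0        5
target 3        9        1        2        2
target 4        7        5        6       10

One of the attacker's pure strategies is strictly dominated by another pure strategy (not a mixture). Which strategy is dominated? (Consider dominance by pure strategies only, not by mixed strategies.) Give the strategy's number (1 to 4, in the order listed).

1

Compare target 1 with target 4: 7 > 3, 5 > 2, 6 > 2, 10 > 3.
So target 4 strictly dominates target 1 for the attacker; target 1 is strictly dominated.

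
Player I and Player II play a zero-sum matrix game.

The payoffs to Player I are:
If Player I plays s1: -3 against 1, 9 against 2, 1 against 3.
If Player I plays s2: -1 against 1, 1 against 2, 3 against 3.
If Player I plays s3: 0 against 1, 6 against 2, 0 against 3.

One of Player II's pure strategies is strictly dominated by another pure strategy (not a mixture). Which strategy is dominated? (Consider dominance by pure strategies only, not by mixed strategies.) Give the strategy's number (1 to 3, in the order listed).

Player II prefers columns that give Player I less. Compare 2 with 1: -3 < 9, -1 < 1, 0 < 6.
So 1 strictly dominates 2 for Player II; 2 is strictly dominated.

2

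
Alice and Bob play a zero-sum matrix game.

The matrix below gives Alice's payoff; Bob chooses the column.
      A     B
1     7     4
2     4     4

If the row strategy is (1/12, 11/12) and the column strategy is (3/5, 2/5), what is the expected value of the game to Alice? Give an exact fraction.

Against (3/5, 2/5), each row's expected payoff is 1: 29/5; 2: 4.
Taking the (1/12, 11/12)-weighted average: (1/12)·(29/5) + (11/12)·(4) = 83/20.

83/20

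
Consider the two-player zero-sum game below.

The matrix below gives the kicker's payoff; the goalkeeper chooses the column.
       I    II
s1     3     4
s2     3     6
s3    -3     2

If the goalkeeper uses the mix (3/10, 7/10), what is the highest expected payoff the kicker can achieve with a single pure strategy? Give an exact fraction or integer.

s1: (3)·(3/10) + (4)·(7/10) = 37/10.
s2: (3)·(3/10) + (6)·(7/10) = 51/10.
s3: (-3)·(3/10) + (2)·(7/10) = 1/2.
The best pure response is s2 with expected payoff 51/10.

51/10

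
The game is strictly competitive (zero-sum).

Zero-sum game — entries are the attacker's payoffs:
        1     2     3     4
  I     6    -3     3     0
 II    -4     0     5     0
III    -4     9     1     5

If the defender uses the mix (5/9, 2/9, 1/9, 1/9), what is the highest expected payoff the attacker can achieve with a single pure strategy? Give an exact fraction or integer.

I: (6)·(5/9) + (-3)·(2/9) + (3)·(1/9) + (0)·(1/9) = 3.
II: (-4)·(5/9) + (0)·(2/9) + (5)·(1/9) + (0)·(1/9) = -5/3.
III: (-4)·(5/9) + (9)·(2/9) + (1)·(1/9) + (5)·(1/9) = 4/9.
The best pure response is I with expected payoff 3.

3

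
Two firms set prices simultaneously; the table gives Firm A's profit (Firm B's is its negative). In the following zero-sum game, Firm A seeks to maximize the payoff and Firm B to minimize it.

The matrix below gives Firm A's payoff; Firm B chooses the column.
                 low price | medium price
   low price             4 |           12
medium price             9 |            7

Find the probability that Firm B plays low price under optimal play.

Row minima are 4 and 7, so Firm A's maximin is 7; column maxima are 9 and 12, so Firm B's minimax is 9. These differ, so the equilibrium is in mixed strategies.
Let Firm B play low price with probability q. Firm A is indifferent when 4q + 12(1−q) = 9q + 7(1−q), giving q = 1/2.

1/2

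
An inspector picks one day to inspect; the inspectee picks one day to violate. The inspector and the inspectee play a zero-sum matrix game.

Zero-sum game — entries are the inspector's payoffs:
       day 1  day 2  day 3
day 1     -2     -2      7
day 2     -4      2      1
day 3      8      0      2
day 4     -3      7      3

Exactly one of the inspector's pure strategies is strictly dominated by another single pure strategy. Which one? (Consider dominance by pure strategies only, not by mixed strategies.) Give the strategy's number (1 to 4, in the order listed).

2

Compare day 2 with day 4: -3 > -4, 7 > 2, 3 > 1.
So day 4 strictly dominates day 2 for the inspector; day 2 is strictly dominated.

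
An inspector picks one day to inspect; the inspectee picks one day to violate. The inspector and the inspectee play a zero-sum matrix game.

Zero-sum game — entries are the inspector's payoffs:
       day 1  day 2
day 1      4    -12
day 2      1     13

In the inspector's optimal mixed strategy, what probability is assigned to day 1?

Row minima are -12 and 1, so the inspector's maximin is 1; column maxima are 4 and 13, so the inspectee's minimax is 4. These differ, so the equilibrium is in mixed strategies.
Let the inspector play day 1 with probability p. The inspectee is indifferent when 4p + (1−p) = −12p + 13(1−p), giving p = 3/7.

3/7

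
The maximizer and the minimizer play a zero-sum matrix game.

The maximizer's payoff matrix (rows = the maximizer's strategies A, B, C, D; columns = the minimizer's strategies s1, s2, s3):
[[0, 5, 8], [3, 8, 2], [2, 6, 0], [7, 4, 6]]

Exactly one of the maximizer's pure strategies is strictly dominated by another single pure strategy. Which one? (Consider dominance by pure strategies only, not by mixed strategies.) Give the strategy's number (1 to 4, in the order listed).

3

Compare C with B: 3 > 2, 8 > 6, 2 > 0.
So B strictly dominates C for the maximizer; C is strictly dominated.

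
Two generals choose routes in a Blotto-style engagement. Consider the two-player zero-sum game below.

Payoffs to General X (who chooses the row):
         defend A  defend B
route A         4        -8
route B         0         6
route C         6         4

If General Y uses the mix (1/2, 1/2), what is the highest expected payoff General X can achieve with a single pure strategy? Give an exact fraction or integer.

route A: (4)·(1/2) + (-8)·(1/2) = -2.
route B: (0)·(1/2) + (6)·(1/2) = 3.
route C: (6)·(1/2) + (4)·(1/2) = 5.
The best pure response is route C with expected payoff 5.

5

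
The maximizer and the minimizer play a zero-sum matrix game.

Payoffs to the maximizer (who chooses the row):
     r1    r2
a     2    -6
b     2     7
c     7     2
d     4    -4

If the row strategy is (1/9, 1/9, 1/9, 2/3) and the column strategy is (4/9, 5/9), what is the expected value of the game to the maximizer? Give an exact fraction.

35/81

Against (4/9, 5/9), each row's expected payoff is a: -22/9; b: 43/9; c: 38/9; d: -4/9.
Taking the (1/9, 1/9, 1/9, 2/3)-weighted average: (1/9)·(-22/9) + (1/9)·(43/9) + (1/9)·(38/9) + (2/3)·(-4/9) = 35/81.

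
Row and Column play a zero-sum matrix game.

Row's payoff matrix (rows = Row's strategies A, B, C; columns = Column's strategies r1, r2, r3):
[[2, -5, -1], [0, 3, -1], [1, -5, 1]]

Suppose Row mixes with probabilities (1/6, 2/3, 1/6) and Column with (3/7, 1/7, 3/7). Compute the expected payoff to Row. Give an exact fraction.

Against (3/7, 1/7, 3/7), each row's expected payoff is A: -2/7; B: 0; C: 1/7.
Taking the (1/6, 2/3, 1/6)-weighted average: (1/6)·(-2/7) + (2/3)·(0) + (1/6)·(1/7) = -1/42.

-1/42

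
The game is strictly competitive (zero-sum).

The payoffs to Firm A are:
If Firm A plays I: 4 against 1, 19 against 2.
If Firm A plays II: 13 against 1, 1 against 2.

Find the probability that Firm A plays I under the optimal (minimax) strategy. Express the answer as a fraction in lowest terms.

Row minima are 4 and 1, so Firm A's maximin is 4; column maxima are 13 and 19, so Firm B's minimax is 13. These differ, so the equilibrium is in mixed strategies.
Let Firm A play I with probability p. Firm B is indifferent when 4p + 13(1−p) = 19p + (1−p), giving p = 4/9.

4/9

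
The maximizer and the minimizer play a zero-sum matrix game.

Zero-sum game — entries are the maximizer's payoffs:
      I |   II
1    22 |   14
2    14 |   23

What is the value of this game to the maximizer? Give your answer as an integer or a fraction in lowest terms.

Row minima are 14 and 14, so the maximizer's maximin is 14; column maxima are 22 and 23, so the minimizer's minimax is 22. These differ, so the equilibrium is in mixed strategies.
Let the maximizer play 1 with probability p. The minimizer is indifferent when 22p + 14(1−p) = 14p + 23(1−p), giving p = 9/17.
Let the minimizer play I with probability q. The maximizer is indifferent when 22q + 14(1−q) = 14q + 23(1−q), giving q = 9/17.
The value is 22·(9/17) + (14)·(8/17) = 310/17.

310/17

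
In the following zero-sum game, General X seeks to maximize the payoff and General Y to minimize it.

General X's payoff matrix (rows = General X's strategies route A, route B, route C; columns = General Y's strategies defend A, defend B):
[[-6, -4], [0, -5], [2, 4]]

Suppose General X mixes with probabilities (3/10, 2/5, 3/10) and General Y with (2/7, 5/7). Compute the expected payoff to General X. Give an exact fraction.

Against (2/7, 5/7), each row's expected payoff is route A: -32/7; route B: -25/7; route C: 24/7.
Taking the (3/10, 2/5, 3/10)-weighted average: (3/10)·(-32/7) + (2/5)·(-25/7) + (3/10)·(24/7) = -62/35.

-62/35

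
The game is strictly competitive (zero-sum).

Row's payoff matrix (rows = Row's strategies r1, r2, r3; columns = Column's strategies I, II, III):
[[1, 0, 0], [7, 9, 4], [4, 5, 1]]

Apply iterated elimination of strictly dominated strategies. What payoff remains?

4

Row r3 is strictly dominated by row r2 (7>4, 9>5, 4>1); eliminate r3.
Row r1 is strictly dominated by row r2 (7>1, 9>0, 4>0); eliminate r1.
Column I is strictly dominated by III for Column (4<7); eliminate I.
Column II is strictly dominated by III for Column (4<9); eliminate II.
Only (r2, III) remains, with payoff 4.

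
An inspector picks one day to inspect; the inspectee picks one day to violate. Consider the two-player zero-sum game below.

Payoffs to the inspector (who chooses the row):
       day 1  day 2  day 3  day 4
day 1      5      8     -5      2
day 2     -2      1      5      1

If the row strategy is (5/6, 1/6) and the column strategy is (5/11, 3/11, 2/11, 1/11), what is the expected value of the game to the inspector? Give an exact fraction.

19/6

Against (5/11, 3/11, 2/11, 1/11), each row's expected payoff is day 1: 41/11; day 2: 4/11.
Taking the (5/6, 1/6)-weighted average: (5/6)·(41/11) + (1/6)·(4/11) = 19/6.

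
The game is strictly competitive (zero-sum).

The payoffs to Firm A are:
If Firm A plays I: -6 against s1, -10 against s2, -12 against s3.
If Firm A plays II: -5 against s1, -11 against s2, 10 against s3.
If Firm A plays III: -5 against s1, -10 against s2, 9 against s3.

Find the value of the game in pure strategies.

Row minima: -12, -11, -10 → Firm A's maximin is -10.
Column maxima: -5, -10, 10 → Firm B's minimax is -10.
They coincide at (III, s2), so the value is -10.

-10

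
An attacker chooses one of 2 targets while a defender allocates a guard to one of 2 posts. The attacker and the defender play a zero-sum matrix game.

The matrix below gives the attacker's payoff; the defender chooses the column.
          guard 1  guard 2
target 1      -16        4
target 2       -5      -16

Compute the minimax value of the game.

Row minima are -16 and -16, so the attacker's maximin is -16; column maxima are -5 and 4, so the defender's minimax is -5. These differ, so the equilibrium is in mixed strategies.
Let the attacker play target 1 with probability p. The defender is indifferent when −16p − 5(1−p) = 4p − 16(1−p), giving p = 11/31.
Let the defender play guard 1 with probability q. The attacker is indifferent when −16q + 4(1−q) = −5q − 16(1−q), giving q = 20/31.
The value is -16·(20/31) + (4)·(11/31) = -276/31.

-276/31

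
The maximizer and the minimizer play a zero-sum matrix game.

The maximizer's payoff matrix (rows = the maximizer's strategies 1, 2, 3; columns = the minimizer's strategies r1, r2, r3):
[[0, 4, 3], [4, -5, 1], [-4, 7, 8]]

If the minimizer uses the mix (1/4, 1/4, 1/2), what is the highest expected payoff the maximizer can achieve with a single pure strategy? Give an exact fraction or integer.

19/4

1: (0)·(1/4) + (4)·(1/4) + (3)·(1/2) = 5/2.
2: (4)·(1/4) + (-5)·(1/4) + (1)·(1/2) = 1/4.
3: (-4)·(1/4) + (7)·(1/4) + (8)·(1/2) = 19/4.
The best pure response is 3 with expected payoff 19/4.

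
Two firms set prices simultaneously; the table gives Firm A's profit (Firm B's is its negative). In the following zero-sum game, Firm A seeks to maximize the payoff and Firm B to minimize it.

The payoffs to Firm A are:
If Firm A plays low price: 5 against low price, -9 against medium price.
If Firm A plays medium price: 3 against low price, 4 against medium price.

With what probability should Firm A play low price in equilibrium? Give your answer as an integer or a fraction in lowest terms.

1/15

Row minima are -9 and 3, so Firm A's maximin is 3; column maxima are 5 and 4, so Firm B's minimax is 4. These differ, so the equilibrium is in mixed strategies.
Let Firm A play low price with probability p. Firm B is indifferent when 5p + 3(1−p) = −9p + 4(1−p), giving p = 1/15.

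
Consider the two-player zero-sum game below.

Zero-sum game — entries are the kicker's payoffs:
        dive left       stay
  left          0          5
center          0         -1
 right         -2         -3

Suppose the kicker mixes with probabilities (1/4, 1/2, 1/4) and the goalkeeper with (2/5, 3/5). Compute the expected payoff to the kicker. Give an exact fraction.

-1/5

Against (2/5, 3/5), each row's expected payoff is left: 3; center: -3/5; right: -13/5.
Taking the (1/4, 1/2, 1/4)-weighted average: (1/4)·(3) + (1/2)·(-3/5) + (1/4)·(-13/5) = -1/5.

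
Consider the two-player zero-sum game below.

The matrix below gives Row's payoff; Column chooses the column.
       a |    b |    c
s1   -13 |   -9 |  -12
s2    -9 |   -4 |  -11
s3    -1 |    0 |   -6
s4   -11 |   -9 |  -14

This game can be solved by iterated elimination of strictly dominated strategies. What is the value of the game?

Row s1 is strictly dominated by row s2 (-9>-13, -4>-9, -11>-12); eliminate s1.
Row s2 is strictly dominated by row s3 (-1>-9, 0>-4, -6>-11); eliminate s2.
Column b is strictly dominated by a for Column (-1<0, -11<-9); eliminate b.
Column a is strictly dominated by c for Column (-6<-1, -14<-11); eliminate a.
Row s4 is strictly dominated by row s3 (-6>-14); eliminate s4.
Only (s3, c) remains, with payoff -6.

-6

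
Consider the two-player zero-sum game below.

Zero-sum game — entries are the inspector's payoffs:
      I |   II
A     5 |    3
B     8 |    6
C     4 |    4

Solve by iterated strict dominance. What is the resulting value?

6

Row A is strictly dominated by row B (8>5, 6>3); eliminate A.
Row C is strictly dominated by row B (8>4, 6>4); eliminate C.
Column I is strictly dominated by II for the inspectee (6<8); eliminate I.
Only (B, II) remains, with payoff 6.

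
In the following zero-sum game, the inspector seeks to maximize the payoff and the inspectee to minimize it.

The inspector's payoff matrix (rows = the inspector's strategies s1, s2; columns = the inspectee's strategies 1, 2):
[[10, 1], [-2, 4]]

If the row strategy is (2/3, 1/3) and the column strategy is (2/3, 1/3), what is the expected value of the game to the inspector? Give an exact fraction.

14/3

Against (2/3, 1/3), each row's expected payoff is s1: 7; s2: 0.
Taking the (2/3, 1/3)-weighted average: (2/3)·(7) + (1/3)·(0) = 14/3.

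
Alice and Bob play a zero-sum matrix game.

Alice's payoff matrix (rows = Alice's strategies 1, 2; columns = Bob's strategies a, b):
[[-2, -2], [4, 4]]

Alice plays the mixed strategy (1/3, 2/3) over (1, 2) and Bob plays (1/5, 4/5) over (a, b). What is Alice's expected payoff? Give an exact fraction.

2

Against (1/5, 4/5), each row's expected payoff is 1: -2; 2: 4.
Taking the (1/3, 2/3)-weighted average: (1/3)·(-2) + (2/3)·(4) = 2.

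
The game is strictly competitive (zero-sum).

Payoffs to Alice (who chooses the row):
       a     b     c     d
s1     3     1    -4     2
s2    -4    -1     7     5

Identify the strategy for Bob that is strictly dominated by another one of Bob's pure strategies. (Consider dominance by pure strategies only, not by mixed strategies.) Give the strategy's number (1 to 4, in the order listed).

Bob prefers columns that give Alice less. Compare d with b: 1 < 2, -1 < 5.
So b strictly dominates d for Bob; d is strictly dominated.

4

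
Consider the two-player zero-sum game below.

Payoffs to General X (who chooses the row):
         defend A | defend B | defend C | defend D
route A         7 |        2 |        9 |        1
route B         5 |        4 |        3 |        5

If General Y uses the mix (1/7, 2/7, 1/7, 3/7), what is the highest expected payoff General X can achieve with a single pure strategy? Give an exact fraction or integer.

31/7

route A: (7)·(1/7) + (2)·(2/7) + (9)·(1/7) + (1)·(3/7) = 23/7.
route B: (5)·(1/7) + (4)·(2/7) + (3)·(1/7) + (5)·(3/7) = 31/7.
The best pure response is route B with expected payoff 31/7.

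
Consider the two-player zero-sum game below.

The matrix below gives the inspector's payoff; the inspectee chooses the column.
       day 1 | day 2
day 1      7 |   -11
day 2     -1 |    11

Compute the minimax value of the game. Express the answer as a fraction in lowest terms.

Row minima are -11 and -1, so the inspector's maximin is -1; column maxima are 7 and 11, so the inspectee's minimax is 7. These differ, so the equilibrium is in mixed strategies.
Let the inspector play day 1 with probability p. The inspectee is indifferent when 7p − (1−p) = −11p + 11(1−p), giving p = 2/5.
Let the inspectee play day 1 with probability q. The inspector is indifferent when 7q − 11(1−q) = −q + 11(1−q), giving q = 11/15.
The value is 7·(11/15) + (-11)·(4/15) = 11/5.

11/5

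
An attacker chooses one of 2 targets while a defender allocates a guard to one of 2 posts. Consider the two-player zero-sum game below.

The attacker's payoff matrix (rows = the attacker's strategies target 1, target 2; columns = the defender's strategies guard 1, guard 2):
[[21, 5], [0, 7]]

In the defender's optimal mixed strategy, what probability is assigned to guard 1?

2/23

Row minima are 5 and 0, so the attacker's maximin is 5; column maxima are 21 and 7, so the defender's minimax is 7. These differ, so the equilibrium is in mixed strategies.
Let the defender play guard 1 with probability q. The attacker is indifferent when 21q + 5(1−q) = 7(1−q), giving q = 2/23.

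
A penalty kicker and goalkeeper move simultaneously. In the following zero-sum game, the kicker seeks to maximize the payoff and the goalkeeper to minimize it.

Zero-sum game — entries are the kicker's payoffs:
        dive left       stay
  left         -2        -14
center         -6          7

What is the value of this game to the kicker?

Row minima are -14 and -6, so the kicker's maximin is -6; column maxima are -2 and 7, so the goalkeeper's minimax is -2. These differ, so the equilibrium is in mixed strategies.
Let the kicker play left with probability p. The goalkeeper is indifferent when −2p − 6(1−p) = −14p + 7(1−p), giving p = 13/25.
Let the goalkeeper play dive left with probability q. The kicker is indifferent when −2q − 14(1−q) = −6q + 7(1−q), giving q = 21/25.
The value is -2·(21/25) + (-14)·(4/25) = -98/25.

-98/25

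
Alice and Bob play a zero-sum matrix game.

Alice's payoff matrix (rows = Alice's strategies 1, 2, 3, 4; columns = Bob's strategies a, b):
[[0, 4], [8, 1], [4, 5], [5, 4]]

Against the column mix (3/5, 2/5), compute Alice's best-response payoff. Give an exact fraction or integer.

1: (0)·(3/5) + (4)·(2/5) = 8/5.
2: (8)·(3/5) + (1)·(2/5) = 26/5.
3: (4)·(3/5) + (5)·(2/5) = 22/5.
4: (5)·(3/5) + (4)·(2/5) = 23/5.
The best pure response is 2 with expected payoff 26/5.

26/5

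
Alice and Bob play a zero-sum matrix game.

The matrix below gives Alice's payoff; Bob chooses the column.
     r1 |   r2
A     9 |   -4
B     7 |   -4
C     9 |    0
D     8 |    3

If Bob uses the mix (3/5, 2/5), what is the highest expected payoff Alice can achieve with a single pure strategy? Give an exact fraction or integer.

6

A: (9)·(3/5) + (-4)·(2/5) = 19/5.
B: (7)·(3/5) + (-4)·(2/5) = 13/5.
C: (9)·(3/5) + (0)·(2/5) = 27/5.
D: (8)·(3/5) + (3)·(2/5) = 6.
The best pure response is D with expected payoff 6.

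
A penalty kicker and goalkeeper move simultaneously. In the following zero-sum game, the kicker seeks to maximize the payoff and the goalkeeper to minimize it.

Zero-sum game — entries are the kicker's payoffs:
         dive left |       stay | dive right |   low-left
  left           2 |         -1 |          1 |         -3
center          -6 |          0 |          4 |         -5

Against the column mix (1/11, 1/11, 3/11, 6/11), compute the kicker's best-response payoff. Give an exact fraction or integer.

left: (2)·(1/11) + (-1)·(1/11) + (1)·(3/11) + (-3)·(6/11) = -14/11.
center: (-6)·(1/11) + (0)·(1/11) + (4)·(3/11) + (-5)·(6/11) = -24/11.
The best pure response is left with expected payoff -14/11.

-14/11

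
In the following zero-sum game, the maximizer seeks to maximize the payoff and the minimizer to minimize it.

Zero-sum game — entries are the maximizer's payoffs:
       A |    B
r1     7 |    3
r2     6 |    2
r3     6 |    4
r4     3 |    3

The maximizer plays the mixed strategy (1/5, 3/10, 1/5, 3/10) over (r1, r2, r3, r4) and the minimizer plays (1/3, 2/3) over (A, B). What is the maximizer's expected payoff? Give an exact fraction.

Against (1/3, 2/3), each row's expected payoff is r1: 13/3; r2: 10/3; r3: 14/3; r4: 3.
Taking the (1/5, 3/10, 1/5, 3/10)-weighted average: (1/5)·(13/3) + (3/10)·(10/3) + (1/5)·(14/3) + (3/10)·(3) = 37/10.

37/10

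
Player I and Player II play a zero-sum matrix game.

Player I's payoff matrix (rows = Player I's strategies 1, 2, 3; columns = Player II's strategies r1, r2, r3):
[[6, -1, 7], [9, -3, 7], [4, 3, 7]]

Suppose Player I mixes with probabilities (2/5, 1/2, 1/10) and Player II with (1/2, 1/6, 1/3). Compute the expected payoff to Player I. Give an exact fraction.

343/60

Against (1/2, 1/6, 1/3), each row's expected payoff is 1: 31/6; 2: 19/3; 3: 29/6.
Taking the (2/5, 1/2, 1/10)-weighted average: (2/5)·(31/6) + (1/2)·(19/3) + (1/10)·(29/6) = 343/60.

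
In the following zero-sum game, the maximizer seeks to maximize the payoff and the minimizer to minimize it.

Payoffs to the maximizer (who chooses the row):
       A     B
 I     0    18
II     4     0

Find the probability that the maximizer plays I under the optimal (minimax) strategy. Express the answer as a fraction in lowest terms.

2/11

Row minima are 0 and 0, so the maximizer's maximin is 0; column maxima are 4 and 18, so the minimizer's minimax is 4. These differ, so the equilibrium is in mixed strategies.
Let the maximizer play I with probability p. The minimizer is indifferent when 4(1−p) = 18p, giving p = 2/11.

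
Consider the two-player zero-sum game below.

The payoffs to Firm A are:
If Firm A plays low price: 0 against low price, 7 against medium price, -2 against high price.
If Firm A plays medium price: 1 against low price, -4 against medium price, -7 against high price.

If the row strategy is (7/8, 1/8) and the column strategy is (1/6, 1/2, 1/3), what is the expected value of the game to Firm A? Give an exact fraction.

47/24

Against (1/6, 1/2, 1/3), each row's expected payoff is low price: 17/6; medium price: -25/6.
Taking the (7/8, 1/8)-weighted average: (7/8)·(17/6) + (1/8)·(-25/6) = 47/24.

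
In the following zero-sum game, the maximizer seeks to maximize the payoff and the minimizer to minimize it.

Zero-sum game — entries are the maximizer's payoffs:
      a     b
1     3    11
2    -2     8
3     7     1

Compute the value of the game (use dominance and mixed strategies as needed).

37/7

Row 2 is strictly dominated by row 1, so the maximizer never plays it.
The remaining 2×2 game on (1, 3) × (a, b) has no saddle point. Let the maximizer play 1 with probability p; indifference gives 3p + 7(1−p) = 11p + (1−p), so p = 3/7.
Similarly the minimizer's optimal q on a is 5/7, and the value is 3·(5/7) + (11)·(2/7) = 37/7.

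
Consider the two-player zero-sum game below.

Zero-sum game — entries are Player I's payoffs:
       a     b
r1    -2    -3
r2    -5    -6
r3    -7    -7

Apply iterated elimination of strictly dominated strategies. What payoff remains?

Row r3 is strictly dominated by row r1 (-2>-7, -3>-7); eliminate r3.
Row r2 is strictly dominated by row r1 (-2>-5, -3>-6); eliminate r2.
Column a is strictly dominated by b for Player II (-3<-2); eliminate a.
Only (r1, b) remains, with payoff -3.

-3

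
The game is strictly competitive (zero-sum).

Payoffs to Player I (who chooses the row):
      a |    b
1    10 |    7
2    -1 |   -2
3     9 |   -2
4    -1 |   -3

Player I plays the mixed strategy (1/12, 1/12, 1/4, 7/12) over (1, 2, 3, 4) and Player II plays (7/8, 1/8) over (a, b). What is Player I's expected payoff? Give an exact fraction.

181/96

Against (7/8, 1/8), each row's expected payoff is 1: 77/8; 2: -9/8; 3: 61/8; 4: -5/4.
Taking the (1/12, 1/12, 1/4, 7/12)-weighted average: (1/12)·(77/8) + (1/12)·(-9/8) + (1/4)·(61/8) + (7/12)·(-5/4) = 181/96.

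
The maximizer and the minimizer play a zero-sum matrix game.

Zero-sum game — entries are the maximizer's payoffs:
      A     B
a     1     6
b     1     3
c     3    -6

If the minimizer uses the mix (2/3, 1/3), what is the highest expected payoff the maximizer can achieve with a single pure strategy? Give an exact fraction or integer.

a: (1)·(2/3) + (6)·(1/3) = 8/3.
b: (1)·(2/3) + (3)·(1/3) = 5/3.
c: (3)·(2/3) + (-6)·(1/3) = 0.
The best pure response is a with expected payoff 8/3.

8/3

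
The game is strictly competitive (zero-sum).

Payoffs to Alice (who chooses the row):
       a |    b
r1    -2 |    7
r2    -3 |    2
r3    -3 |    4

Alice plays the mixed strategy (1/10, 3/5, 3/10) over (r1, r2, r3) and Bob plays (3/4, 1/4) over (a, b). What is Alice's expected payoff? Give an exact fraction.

Against (3/4, 1/4), each row's expected payoff is r1: 1/4; r2: -7/4; r3: -5/4.
Taking the (1/10, 3/5, 3/10)-weighted average: (1/10)·(1/4) + (3/5)·(-7/4) + (3/10)·(-5/4) = -7/5.

-7/5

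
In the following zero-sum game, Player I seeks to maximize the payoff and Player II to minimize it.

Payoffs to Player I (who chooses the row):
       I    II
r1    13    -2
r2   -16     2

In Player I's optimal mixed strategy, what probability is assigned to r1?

Row minima are -2 and -16, so Player I's maximin is -2; column maxima are 13 and 2, so Player II's minimax is 2. These differ, so the equilibrium is in mixed strategies.
Let Player I play r1 with probability p. Player II is indifferent when 13p − 16(1−p) = −2p + 2(1−p), giving p = 6/11.

6/11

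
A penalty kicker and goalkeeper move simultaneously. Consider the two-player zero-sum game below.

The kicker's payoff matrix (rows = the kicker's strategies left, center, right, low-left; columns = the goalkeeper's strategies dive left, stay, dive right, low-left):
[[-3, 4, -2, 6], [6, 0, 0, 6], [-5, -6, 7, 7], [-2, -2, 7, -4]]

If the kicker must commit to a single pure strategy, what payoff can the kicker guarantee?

0

The worst-case payoff for each row is left: -3, center: 0, right: -6, low-left: -4.
The best of these is 0.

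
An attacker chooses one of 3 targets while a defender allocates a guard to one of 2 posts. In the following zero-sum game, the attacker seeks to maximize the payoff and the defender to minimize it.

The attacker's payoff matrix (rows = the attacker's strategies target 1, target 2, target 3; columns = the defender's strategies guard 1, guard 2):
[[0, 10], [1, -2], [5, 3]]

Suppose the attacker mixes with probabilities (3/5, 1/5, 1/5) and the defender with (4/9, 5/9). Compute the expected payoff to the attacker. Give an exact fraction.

179/45

Against (4/9, 5/9), each row's expected payoff is target 1: 50/9; target 2: -2/3; target 3: 35/9.
Taking the (3/5, 1/5, 1/5)-weighted average: (3/5)·(50/9) + (1/5)·(-2/3) + (1/5)·(35/9) = 179/45.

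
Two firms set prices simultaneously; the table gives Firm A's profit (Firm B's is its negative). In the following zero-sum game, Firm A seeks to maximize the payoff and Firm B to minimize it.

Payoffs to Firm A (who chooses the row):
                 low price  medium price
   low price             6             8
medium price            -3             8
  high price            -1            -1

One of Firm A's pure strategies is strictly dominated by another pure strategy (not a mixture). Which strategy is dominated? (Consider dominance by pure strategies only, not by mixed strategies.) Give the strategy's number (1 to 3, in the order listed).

3

Compare high price with low price: 6 > -1, 8 > -1.
So low price strictly dominates high price for Firm A; high price is strictly dominated.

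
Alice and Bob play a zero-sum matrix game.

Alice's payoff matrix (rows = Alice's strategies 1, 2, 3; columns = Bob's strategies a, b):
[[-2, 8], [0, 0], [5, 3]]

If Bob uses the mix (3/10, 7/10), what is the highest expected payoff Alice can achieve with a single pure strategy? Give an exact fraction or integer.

5

1: (-2)·(3/10) + (8)·(7/10) = 5.
2: (0)·(3/10) + (0)·(7/10) = 0.
3: (5)·(3/10) + (3)·(7/10) = 18/5.
The best pure response is 1 with expected payoff 5.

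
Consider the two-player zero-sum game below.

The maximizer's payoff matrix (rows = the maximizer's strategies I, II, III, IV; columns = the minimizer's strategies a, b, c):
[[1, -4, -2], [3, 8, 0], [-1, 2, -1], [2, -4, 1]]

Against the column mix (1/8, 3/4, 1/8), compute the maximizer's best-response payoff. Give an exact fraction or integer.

51/8

I: (1)·(1/8) + (-4)·(3/4) + (-2)·(1/8) = -25/8.
II: (3)·(1/8) + (8)·(3/4) + (0)·(1/8) = 51/8.
III: (-1)·(1/8) + (2)·(3/4) + (-1)·(1/8) = 5/4.
IV: (2)·(1/8) + (-4)·(3/4) + (1)·(1/8) = -21/8.
The best pure response is II with expected payoff 51/8.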